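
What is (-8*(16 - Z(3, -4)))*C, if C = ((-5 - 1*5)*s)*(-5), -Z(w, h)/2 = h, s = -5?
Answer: 16000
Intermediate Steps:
Z(w, h) = -2*h
C = -250 (C = ((-5 - 1*5)*(-5))*(-5) = ((-5 - 5)*(-5))*(-5) = -10*(-5)*(-5) = 50*(-5) = -250)
(-8*(16 - Z(3, -4)))*C = -8*(16 - (-2)*(-4))*(-250) = -8*(16 - 1*8)*(-250) = -8*(16 - 8)*(-250) = -8*8*(-250) = -64*(-250) = 16000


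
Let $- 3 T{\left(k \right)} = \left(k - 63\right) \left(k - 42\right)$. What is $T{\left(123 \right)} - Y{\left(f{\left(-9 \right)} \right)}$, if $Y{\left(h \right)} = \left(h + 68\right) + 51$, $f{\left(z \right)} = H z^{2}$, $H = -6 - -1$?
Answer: $-1334$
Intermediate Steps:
$H = -5$ ($H = -6 + 1 = -5$)
$f{\left(z \right)} = - 5 z^{2}$
$T{\left(k \right)} = - \frac{\left(-63 + k\right) \left(-42 + k\right)}{3}$ ($T{\left(k \right)} = - \frac{\left(k - 63\right) \left(k - 42\right)}{3} = - \frac{\left(-63 + k\right) \left(-42 + k\right)}{3}$)
$Y{\left(h \right)} = 119 + h$ ($Y{\left(h \right)} = \left(68 + h\right) + 51 = 119 + h$)
$T{\left(123 \right)} - Y{\left(f{\left(-9 \right)} \right)} = \left(-882 + 35 \cdot 123 - \frac{123^{2}}{3}\right) - \left(119 - 5 \left(-9\right)^{2}\right) = \left(-882 + 4305 - 5043\right) - \left(119 - 405\right) = -1620 - -286 = -1620 + 286 = -1334$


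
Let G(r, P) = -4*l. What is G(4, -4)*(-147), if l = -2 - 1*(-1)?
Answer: -588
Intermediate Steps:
l = -1 (l = -2 + 1 = -1)
G(r, P) = 4 (G(r, P) = -4*(-1) = 4)
G(4, -4)*(-147) = 4*(-147) = -588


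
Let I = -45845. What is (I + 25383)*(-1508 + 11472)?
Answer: -203883368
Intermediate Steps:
(I + 25383)*(-1508 + 11472) = (-45845 + 25383)*(-1508 + 11472) = -20462*9964 = -203883368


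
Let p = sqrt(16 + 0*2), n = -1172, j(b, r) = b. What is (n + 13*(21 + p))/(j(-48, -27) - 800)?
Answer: 847/848 ≈ 0.99882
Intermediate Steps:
p = 4 (p = sqrt(16 + 0) = sqrt(16) = 4)
(n + 13*(21 + p))/(j(-48, -27) - 800) = (-1172 + 13*(21 + 4))/(-48 - 800) = (-1172 + 13*25)/(-848) = (-1172 + 325)*(-1/848) = -847*(-1/848) = 847/848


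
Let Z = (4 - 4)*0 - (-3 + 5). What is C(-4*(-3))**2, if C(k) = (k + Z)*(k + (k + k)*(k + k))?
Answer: 34574400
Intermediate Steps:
Z = -2 (Z = 0*0 - 1*2 = 0 - 2 = -2)
C(k) = (-2 + k)*(k + 4*k**2) (C(k) = (k - 2)*(k + (k + k)*(k + k)) = (-2 + k)*(k + (2*k)*(2*k)) = (-2 + k)*(k + 4*k**2))
C(-4*(-3))**2 = ((-4*(-3))*(-2 - (-28)*(-3) + 4*(-4*(-3))**2))**2 = (12*(-2 - 7*12 + 4*12**2))**2 = (12*(-2 - 84 + 4*144))**2 = (12*(-2 - 84 + 576))**2 = (12*490)**2 = 5880**2 = 34574400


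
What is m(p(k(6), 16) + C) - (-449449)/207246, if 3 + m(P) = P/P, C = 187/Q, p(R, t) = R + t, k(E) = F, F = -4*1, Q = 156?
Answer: 2689/15942 ≈ 0.16867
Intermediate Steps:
F = -4
k(E) = -4
C = 187/156 ≈ 1.1987
m(P) = -2 (m(P) = -3 + P/P = -3 + 1 = -2)
m(p(k(6), 16) + C) - (-449449)/207246 = -2 - (-449449)/207246 = -2 - 1*(-34573/15942) = -2 + 34573/15942 = 2689/15942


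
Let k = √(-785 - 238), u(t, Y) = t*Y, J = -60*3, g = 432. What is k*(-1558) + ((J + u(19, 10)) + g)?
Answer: 442 - 1558*I*√1023 ≈ 442.0 - 49832.0*I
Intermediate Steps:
J = -180
u(t, Y) = Y*t
k = I*√1023 (k = √(-1023) = I*√1023 ≈ 31.984*I)
k*(-1558) + ((J + u(19, 10)) + g) = (I*√1023)*(-1558) + ((-180 + 10*19) + 432) = -1558*I*√1023 + ((-180 + 190) + 432) = -1558*I*√1023 + (10 + 432) = -1558*I*√1023 + 442 = 442 - 1558*I*√1023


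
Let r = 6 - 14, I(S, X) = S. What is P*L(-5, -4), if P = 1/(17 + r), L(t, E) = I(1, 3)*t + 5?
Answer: 0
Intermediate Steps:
r = -8
L(t, E) = 5 + t (L(t, E) = 1*t + 5 = t + 5 = 5 + t)
P = 1/9 (P = 1/(17 - 8) = 1/9 ≈ 0.11111)
P*L(-5, -4) = (5 - 5)/9 = (1/9)*0 = 0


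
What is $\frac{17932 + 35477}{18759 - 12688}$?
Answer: $\frac{53409}{6071} \approx 8.7974$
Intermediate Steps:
$\frac{17932 + 35477}{18759 - 12688} = \frac{53409}{6071}$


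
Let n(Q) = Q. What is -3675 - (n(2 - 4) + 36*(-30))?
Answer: -2593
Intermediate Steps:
-3675 - (n(2 - 4) + 36*(-30)) = -3675 - ((2 - 4) + 36*(-30)) = -3675 - (-2 - 1080) = -3675 - 1*(-1082) = -3675 + 1082 = -2593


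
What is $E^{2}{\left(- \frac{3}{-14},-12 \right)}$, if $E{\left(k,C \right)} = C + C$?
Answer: $576$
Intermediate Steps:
$E{\left(k,C \right)} = 2 C$
$E^{2}{\left(- \frac{3}{-14},-12 \right)} = \left(2 \left(-12\right)\right)^{2} = \left(-24\right)^{2} = 576$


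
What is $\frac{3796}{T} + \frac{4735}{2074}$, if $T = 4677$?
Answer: $\frac{30018499}{9700098} \approx 3.0947$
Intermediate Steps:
$\frac{3796}{T} + \frac{4735}{2074} = \frac{3796}{4677} + \frac{4735}{2074} = \frac{30018499}{9700098}$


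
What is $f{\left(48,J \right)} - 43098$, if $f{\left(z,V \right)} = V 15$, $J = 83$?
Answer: $-41853$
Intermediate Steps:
$f{\left(z,V \right)} = 15 V$
$f{\left(48,J \right)} - 43098 = 15 \cdot 83 - 43098 = 1245 - 43098 = -41853$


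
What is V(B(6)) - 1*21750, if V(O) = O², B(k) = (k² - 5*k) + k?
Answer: -21606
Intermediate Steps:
B(k) = k² - 4*k
V(B(6)) - 1*21750 = (6*(-4 + 6))² - 1*21750 = (6*2)² - 21750 = 12² - 21750 = 144 - 21750 = -21606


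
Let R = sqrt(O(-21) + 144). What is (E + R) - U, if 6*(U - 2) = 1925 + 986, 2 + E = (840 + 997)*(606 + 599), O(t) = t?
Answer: 13278575/6 + sqrt(123) ≈ 2.2131e+6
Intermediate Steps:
E = 2213583 (E = -2 + (840 + 997)*(606 + 599) = -2 + 1837*1205 = -2 + 2213585 = 2213583)
R = sqrt(123) (R = sqrt(-21 + 144) = sqrt(123) ≈ 11.091)
U = 2923/6 (U = 2 + (1925 + 986)/6 = 2 + (1/6)*2911 = 2 + 2911/6 = 2923/6 ≈ 487.17)
(E + R) - U = (2213583 + sqrt(123)) - 1*2923/6 = (2213583 + sqrt(123)) - 2923/6 = 13278575/6 + sqrt(123)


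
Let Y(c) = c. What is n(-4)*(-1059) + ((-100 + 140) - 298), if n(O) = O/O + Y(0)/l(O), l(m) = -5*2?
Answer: -1317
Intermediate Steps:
l(m) = -10
n(O) = 1 (n(O) = O/O + 0/(-10) = 1 + 0*(-⅒) = 1 + 0 = 1)
n(-4)*(-1059) + ((-100 + 140) - 298) = 1*(-1059) + ((-100 + 140) - 298) = -1059 + (40 - 298) = -1059 - 258 = -1317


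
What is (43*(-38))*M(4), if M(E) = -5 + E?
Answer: 1634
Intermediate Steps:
(43*(-38))*M(4) = (43*(-38))*(-5 + 4) = -1634*(-1) = 1634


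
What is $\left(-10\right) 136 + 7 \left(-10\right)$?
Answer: $-1430$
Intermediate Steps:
$\left(-10\right) 136 + 7 \left(-10\right) = -1360 - 70 = -1430$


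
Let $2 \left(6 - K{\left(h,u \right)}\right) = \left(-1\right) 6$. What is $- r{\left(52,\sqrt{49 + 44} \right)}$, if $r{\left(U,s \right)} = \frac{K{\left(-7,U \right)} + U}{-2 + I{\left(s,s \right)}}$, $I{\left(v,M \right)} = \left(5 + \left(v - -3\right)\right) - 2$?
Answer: $\frac{244}{77} - \frac{61 \sqrt{93}}{77} \approx -4.4709$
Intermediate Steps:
$K{\left(h,u \right)} = 9$ ($K{\left(h,u \right)} = 6 - \frac{\left(-1\right) 6}{2} = 6 - -3 = 6 + 3 = 9$)
$I{\left(v,M \right)} = 6 + v$ ($I{\left(v,M \right)} = \left(5 + \left(v + 3\right)\right) - 2 = \left(5 + \left(3 + v\right)\right) - 2 = \left(8 + v\right) - 2 = 6 + v$)
$r{\left(U,s \right)} = \frac{9 + U}{4 + s}$ ($r{\left(U,s \right)} = \frac{9 + U}{-2 + \left(6 + s\right)} = \frac{9 + U}{4 + s}$)
$- r{\left(52,\sqrt{49 + 44} \right)} = - \frac{9 + 52}{4 + \sqrt{49 + 44}} = - \frac{61}{4 + \sqrt{93}}$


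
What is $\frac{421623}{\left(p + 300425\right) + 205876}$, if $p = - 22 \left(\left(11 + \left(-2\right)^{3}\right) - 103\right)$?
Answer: $\frac{421623}{508501} \approx 0.82915$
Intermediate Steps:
$p = 2200$ ($p = - 22 \left(\left(11 - 8\right) - 103\right) = - 22 \left(3 - 103\right) = \left(-22\right) \left(-100\right) = 2200$)
$\frac{421623}{\left(p + 300425\right) + 205876} = \frac{421623}{\left(2200 + 300425\right) + 205876} = \frac{421623}{302625 + 205876} = \frac{421623}{508501}$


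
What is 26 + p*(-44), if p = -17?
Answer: 774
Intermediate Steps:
26 + p*(-44) = 26 - 17*(-44) = 26 + 748 = 774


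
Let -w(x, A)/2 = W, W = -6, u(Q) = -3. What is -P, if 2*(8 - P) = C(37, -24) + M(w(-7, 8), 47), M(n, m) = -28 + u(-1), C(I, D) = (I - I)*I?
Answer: -47/2 ≈ -23.500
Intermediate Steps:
C(I, D) = 0 (C(I, D) = 0*I = 0)
w(x, A) = 12 (w(x, A) = -2*(-6) = 12)
M(n, m) = -31 (M(n, m) = -28 - 3 = -31)
P = 47/2 (P = 8 - (0 - 31)/2 = 8 - ½*(-31) = 8 + 31/2 = 47/2 ≈ 23.500)
-P = -1*47/2 = -47/2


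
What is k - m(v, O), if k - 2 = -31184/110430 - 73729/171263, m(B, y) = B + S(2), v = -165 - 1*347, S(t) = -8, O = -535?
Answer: 4929440297059/9456286545 ≈ 521.29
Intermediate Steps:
v = -512 (v = -165 - 347 = -512)
m(B, y) = -8 + B (m(B, y) = B - 8 = -8 + B)
k = 12171293659/9456286545 (k = 2 + (-31184/110430 - 73729/171263) = 2 + (-31184*1/110430 - 73729*1/171263) = 2 + (-15592/55215 - 73729/171263) = 2 - 6741279431/9456286545 = 12171293659/9456286545 ≈ 1.2871)
k - m(v, O) = 12171293659/9456286545 - (-8 - 512) = 12171293659/9456286545 - 1*(-520) = 12171293659/9456286545 + 520 = 4929440297059/9456286545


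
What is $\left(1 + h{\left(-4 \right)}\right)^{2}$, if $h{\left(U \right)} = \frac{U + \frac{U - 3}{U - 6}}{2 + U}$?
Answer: $\frac{2809}{400} \approx 7.0225$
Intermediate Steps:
$h{\left(U \right)} = \frac{U + \frac{-3 + U}{-6 + U}}{2 + U}$
$\left(1 + h{\left(-4 \right)}\right)^{2} = \left(1 + \frac{3 - \left(-4\right)^{2} + 5 \left(-4\right)}{12 - \left(-4\right)^{2} + 4 \left(-4\right)}\right)^{2} = \left(1 + \frac{3 - 16 - 20}{12 - 16 - 16}\right)^{2} = \left(1 + \frac{1}{-20} \left(-33\right)\right)^{2} = \left(1 - - \frac{33}{20}\right)^{2} = \left(1 + \frac{33}{20}\right)^{2} = \left(\frac{53}{20}\right)^{2} = \frac{2809}{400}$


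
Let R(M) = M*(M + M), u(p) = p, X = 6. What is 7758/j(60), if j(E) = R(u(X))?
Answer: 431/4 ≈ 107.75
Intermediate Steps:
R(M) = 2*M² (R(M) = M*(2*M) = 2*M²)
j(E) = 72 (j(E) = 2*6² = 2*36 = 72)
7758/j(60) = 7758/72 = 7758*(1/72) = 431/4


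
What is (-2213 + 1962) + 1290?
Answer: 1039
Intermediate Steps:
(-2213 + 1962) + 1290 = -251 + 1290 = 1039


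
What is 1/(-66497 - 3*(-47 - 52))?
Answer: -1/66200 ≈ -1.5106e-5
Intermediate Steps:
1/(-66497 - 3*(-47 - 52)) = 1/(-66497 - 3*(-99)) = 1/(-66497 + 297) = 1/(-66200) = -1/66200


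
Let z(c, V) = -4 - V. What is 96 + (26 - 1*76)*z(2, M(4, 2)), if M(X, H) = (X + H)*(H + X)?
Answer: 2096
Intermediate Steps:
M(X, H) = (H + X)**2 (M(X, H) = (H + X)*(H + X) = (H + X)**2)
96 + (26 - 1*76)*z(2, M(4, 2)) = 96 + (26 - 1*76)*(-4 - (2 + 4)**2) = 96 + (26 - 76)*(-4 - 1*6**2) = 96 - 50*(-4 - 1*36) = 96 - 50*(-4 - 36) = 96 - 50*(-40) = 96 + 2000 = 2096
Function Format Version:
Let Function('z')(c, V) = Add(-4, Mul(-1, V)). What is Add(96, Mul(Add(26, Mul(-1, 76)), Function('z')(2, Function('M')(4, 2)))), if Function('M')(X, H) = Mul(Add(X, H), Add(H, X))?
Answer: 2096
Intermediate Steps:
Function('M')(X, H) = Pow(Add(H, X), 2) (Function('M')(X, H) = Mul(Add(H, X), Add(H, X)) = Pow(Add(H, X), 2))
Add(96, Mul(Add(26, Mul(-1, 76)), Function('z')(2, Function('M')(4, 2)))) = Add(96, Mul(Add(26, Mul(-1, 76)), Add(-4, Mul(-1, Pow(Add(2, 4), 2))))) = Add(96, Mul(Add(26, -76), Add(-4, Mul(-1, Pow(6, 2))))) = Add(96, Mul(-50, Add(-4, Mul(-1, 36)))) = Add(96, Mul(-50, Add(-4, -36))) = Add(96, Mul(-50, -40)) = Add(96, 2000) = 2096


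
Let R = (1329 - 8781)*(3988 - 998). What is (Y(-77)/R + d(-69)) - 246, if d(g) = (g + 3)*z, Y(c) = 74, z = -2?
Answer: -1270044397/11140740 ≈ -114.00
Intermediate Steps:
d(g) = -6 - 2*g (d(g) = (g + 3)*(-2) = (3 + g)*(-2) = -6 - 2*g)
R = -22281480 (R = -7452*2990 = -22281480)
(Y(-77)/R + d(-69)) - 246 = (74/(-22281480) + (-6 - 2*(-69))) - 246 = (74*(-1/22281480) + (-6 + 138)) - 246 = (-37/11140740 + 132) - 246 = 1470577643/11140740 - 246 = -1270044397/11140740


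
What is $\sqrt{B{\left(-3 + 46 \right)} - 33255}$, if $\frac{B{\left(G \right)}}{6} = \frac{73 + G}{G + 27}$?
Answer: $\frac{i \sqrt{40725195}}{35} \approx 182.33 i$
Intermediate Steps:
$B{\left(G \right)} = \frac{6 \left(73 + G\right)}{27 + G}$ ($B{\left(G \right)} = 6 \frac{73 + G}{G + 27} = 6 \frac{73 + G}{27 + G} = \frac{6 \left(73 + G\right)}{27 + G}$)
$\sqrt{B{\left(-3 + 46 \right)} - 33255} = \sqrt{\frac{6 \left(73 + \left(-3 + 46\right)\right)}{27 + \left(-3 + 46\right)} - 33255} = \sqrt{\frac{6 \left(73 + 43\right)}{27 + 43} - 33255} = \sqrt{6 \cdot \frac{1}{70} \cdot 116 - 33255} = \sqrt{\frac{348}{35} - 33255} = \sqrt{- \frac{1163577}{35}} = \frac{i \sqrt{40725195}}{35}$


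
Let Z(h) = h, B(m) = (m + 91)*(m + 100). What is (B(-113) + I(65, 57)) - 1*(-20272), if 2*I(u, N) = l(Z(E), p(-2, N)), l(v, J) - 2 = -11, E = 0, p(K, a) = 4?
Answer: 41107/2 ≈ 20554.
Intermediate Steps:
B(m) = (91 + m)*(100 + m)
l(v, J) = -9 (l(v, J) = 2 - 11 = -9)
I(u, N) = -9/2 (I(u, N) = (½)*(-9) = -9/2)
(B(-113) + I(65, 57)) - 1*(-20272) = ((9100 + (-113)² + 191*(-113)) - 9/2) - 1*(-20272) = ((9100 + 12769 - 21583) - 9/2) + 20272 = (286 - 9/2) + 20272 = 563/2 + 20272 = 41107/2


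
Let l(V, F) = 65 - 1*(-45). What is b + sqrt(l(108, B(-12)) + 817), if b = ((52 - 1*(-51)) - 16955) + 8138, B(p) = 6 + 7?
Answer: -8714 + 3*sqrt(103) ≈ -8683.5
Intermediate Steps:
B(p) = 13
l(V, F) = 110 (l(V, F) = 65 + 45 = 110)
b = -8714 (b = ((52 + 51) - 16955) + 8138 = (103 - 16955) + 8138 = -16852 + 8138 = -8714)
b + sqrt(l(108, B(-12)) + 817) = -8714 + sqrt(110 + 817) = -8714 + sqrt(927) = -8714 + 3*sqrt(103)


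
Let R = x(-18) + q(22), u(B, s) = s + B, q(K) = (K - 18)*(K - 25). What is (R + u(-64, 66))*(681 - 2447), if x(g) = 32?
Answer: -38852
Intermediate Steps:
q(K) = (-25 + K)*(-18 + K) (q(K) = (-18 + K)*(-25 + K) = (-25 + K)*(-18 + K))
u(B, s) = B + s
R = 20 (R = 32 + (450 + 22² - 43*22) = 32 + (450 + 484 - 946) = 32 - 12 = 20)
(R + u(-64, 66))*(681 - 2447) = (20 + (-64 + 66))*(681 - 2447) = (20 + 2)*(-1766) = 22*(-1766) = -38852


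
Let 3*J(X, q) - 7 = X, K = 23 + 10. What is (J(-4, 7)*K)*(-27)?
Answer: -891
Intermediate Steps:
K = 33
J(X, q) = 7/3 + X/3
(J(-4, 7)*K)*(-27) = ((7/3 + (⅓)*(-4))*33)*(-27) = ((7/3 - 4/3)*33)*(-27) = (1*33)*(-27) = 33*(-27) = -891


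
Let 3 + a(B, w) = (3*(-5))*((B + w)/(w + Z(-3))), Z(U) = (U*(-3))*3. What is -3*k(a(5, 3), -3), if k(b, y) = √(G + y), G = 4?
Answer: -3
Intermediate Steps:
Z(U) = -9*U (Z(U) = -3*U*3 = -9*U)
a(B, w) = -3 - 15*(B + w)/(27 + w) (a(B, w) = -3 + (3*(-5))*((B + w)/(w - 9*(-3))) = -3 - 15*(B + w)/(w + 27) = -3 - 15*(B + w)/(27 + w))
k(b, y) = √(4 + y)
-3*k(a(5, 3), -3) = -3*√(4 - 3) = -3*√1 = -3*1 = -3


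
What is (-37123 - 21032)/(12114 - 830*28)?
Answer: 58155/11126 ≈ 5.2269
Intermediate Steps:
(-37123 - 21032)/(12114 - 830*28) = -58155/(12114 - 23240) = -58155/(-11126) = -58155*(-1/11126) = 58155/11126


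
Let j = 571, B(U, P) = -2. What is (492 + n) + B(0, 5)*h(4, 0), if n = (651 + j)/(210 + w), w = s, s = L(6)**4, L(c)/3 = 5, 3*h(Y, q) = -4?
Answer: 8382534/16945 ≈ 494.69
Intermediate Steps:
h(Y, q) = -4/3 (h(Y, q) = (1/3)*(-4) = -4/3)
L(c) = 15 (L(c) = 3*5 = 15)
s = 50625 (s = 15**4 = 50625)
w = 50625
n = 1222/50835 (n = (651 + 571)/(210 + 50625) = 1222/50835 ≈ 0.024039)
(492 + n) + B(0, 5)*h(4, 0) = (492 + 1222/50835) - 2*(-4/3) = 25012042/50835 + 8/3 = 8382534/16945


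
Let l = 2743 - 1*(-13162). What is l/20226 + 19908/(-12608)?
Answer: -25266121/31876176 ≈ -0.79263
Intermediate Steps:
l = 15905 (l = 2743 + 13162 = 15905)
l/20226 + 19908/(-12608) = 15905/20226 + 19908/(-12608) = 15905*(1/20226) + 19908*(-1/12608) = 15905/20226 - 4977/3152 = -25266121/31876176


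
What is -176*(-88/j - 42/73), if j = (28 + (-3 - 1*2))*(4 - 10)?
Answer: -55264/5037 ≈ -10.972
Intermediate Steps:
j = -138 (j = (28 + (-3 - 2))*(-6) = (28 - 5)*(-6) = 23*(-6) = -138)
-176*(-88/j - 42/73) = -176*(-88/(-138) - 42/73) = -176*(-88*(-1/138) - 42*1/73) = -176*(44/69 - 42/73) = -176*314/5037 = -55264/5037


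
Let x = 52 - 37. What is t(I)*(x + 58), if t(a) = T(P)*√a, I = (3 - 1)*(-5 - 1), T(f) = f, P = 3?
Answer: 438*I*√3 ≈ 758.64*I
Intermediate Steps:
I = -12 (I = 2*(-6) = -12)
t(a) = 3*√a
x = 15
t(I)*(x + 58) = (3*√(-12))*(15 + 58) = (3*(2*I*√3))*73 = (6*I*√3)*73 = 438*I*√3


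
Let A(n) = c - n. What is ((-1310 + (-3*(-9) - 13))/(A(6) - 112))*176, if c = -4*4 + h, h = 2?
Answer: 1728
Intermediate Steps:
c = -14 (c = -4*4 + 2 = -16 + 2 = -14)
A(n) = -14 - n
((-1310 + (-3*(-9) - 13))/(A(6) - 112))*176 = ((-1310 + (-3*(-9) - 13))/((-14 - 1*6) - 112))*176 = ((-1310 + (27 - 13))/((-14 - 6) - 112))*176 = ((-1310 + 14)/(-20 - 112))*176 = -1296/(-132)*176 = -1296*(-1/132)*176 = (108/11)*176 = 1728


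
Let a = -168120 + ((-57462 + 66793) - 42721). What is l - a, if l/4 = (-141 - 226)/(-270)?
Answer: 27204584/135 ≈ 2.0152e+5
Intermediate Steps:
l = 734/135 (l = 4*((-141 - 226)/(-270)) = 4*(-367*(-1/270)) = 4*(367/270) = 734/135 ≈ 5.4370)
a = -201510 (a = -168120 + (9331 - 42721) = -168120 - 33390 = -201510)
l - a = 734/135 - 1*(-201510) = 734/135 + 201510 = 27204584/135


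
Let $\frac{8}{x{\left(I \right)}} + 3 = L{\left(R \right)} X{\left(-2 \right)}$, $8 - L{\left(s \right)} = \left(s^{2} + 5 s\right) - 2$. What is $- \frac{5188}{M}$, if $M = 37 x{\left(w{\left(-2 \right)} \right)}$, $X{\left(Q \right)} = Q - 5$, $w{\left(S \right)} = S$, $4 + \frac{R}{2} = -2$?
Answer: $- \frac{667955}{74} \approx -9026.4$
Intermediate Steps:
$R = -12$ ($R = -8 + 2 \left(-2\right) = -8 - 4 = -12$)
$L{\left(s \right)} = 10 - s^{2} - 5 s$ ($L{\left(s \right)} = 8 - \left(\left(s^{2} + 5 s\right) - 2\right) = 8 - \left(-2 + s^{2} + 5 s\right) = 10 - s^{2} - 5 s$)
$X{\left(Q \right)} = -5 + Q$ ($X{\left(Q \right)} = Q - 5 = -5 + Q$)
$x{\left(I \right)} = \frac{8}{515}$ ($x{\left(I \right)} = \frac{8}{-3 + \left(10 - \left(-12\right)^{2} - -60\right) \left(-5 - 2\right)} = \frac{8}{-3 + \left(10 - 144 + 60\right) \left(-7\right)} = \frac{8}{-3 - -518} = \frac{8}{-3 + 518} = \frac{8}{515}$)
$M = \frac{296}{515}$ ($M = 37 \cdot \frac{8}{515} = \frac{296}{515} \approx 0.57476$)
$- \frac{5188}{M} = - \frac{5188}{\frac{296}{515}} = \left(-5188\right) \frac{515}{296} = - \frac{667955}{74}$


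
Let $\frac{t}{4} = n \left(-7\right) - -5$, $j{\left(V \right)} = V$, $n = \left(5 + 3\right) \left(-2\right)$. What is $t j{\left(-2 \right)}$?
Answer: $-936$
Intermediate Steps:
$n = -16$ ($n = 8 \left(-2\right) = -16$)
$t = 468$ ($t = 4 \left(\left(-16\right) \left(-7\right) - -5\right) = 4 \left(112 + 5\right) = 4 \cdot 117 = 468$)
$t j{\left(-2 \right)} = 468 \left(-2\right) = -936$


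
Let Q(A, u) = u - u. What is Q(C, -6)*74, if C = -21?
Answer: 0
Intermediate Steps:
Q(A, u) = 0
Q(C, -6)*74 = 0*74 = 0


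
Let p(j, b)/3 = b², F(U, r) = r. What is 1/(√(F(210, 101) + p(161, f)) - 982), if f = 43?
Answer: -491/479338 - √353/239669 ≈ -0.0011027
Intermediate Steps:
p(j, b) = 3*b²
1/(√(F(210, 101) + p(161, f)) - 982) = 1/(√(101 + 3*43²) - 982) = 1/(√(101 + 3*1849) - 982) = 1/(√(101 + 5547) - 982) = 1/(√5648 - 982) = 1/(4*√353 - 982) = 1/(-982 + 4*√353)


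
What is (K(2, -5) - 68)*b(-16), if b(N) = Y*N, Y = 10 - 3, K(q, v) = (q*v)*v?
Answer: 2016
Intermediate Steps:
K(q, v) = q*v²
Y = 7
b(N) = 7*N
(K(2, -5) - 68)*b(-16) = (2*(-5)² - 68)*(7*(-16)) = (2*25 - 68)*(-112) = (50 - 68)*(-112) = -18*(-112) = 2016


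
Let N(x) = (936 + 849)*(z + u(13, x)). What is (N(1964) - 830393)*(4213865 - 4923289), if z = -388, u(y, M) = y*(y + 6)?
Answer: 767652103072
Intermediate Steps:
u(y, M) = y*(6 + y)
N(x) = -251685 (N(x) = (936 + 849)*(-388 + 13*(6 + 13)) = 1785*(-388 + 13*19) = 1785*(-388 + 247) = 1785*(-141) = -251685)
(N(1964) - 830393)*(4213865 - 4923289) = (-251685 - 830393)*(4213865 - 4923289) = -1082078*(-709424) = 767652103072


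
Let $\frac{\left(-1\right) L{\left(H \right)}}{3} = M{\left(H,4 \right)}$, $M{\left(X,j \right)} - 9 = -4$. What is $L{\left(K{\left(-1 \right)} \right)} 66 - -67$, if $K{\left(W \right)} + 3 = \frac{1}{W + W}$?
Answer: $-923$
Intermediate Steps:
$K{\left(W \right)} = -3 + \frac{1}{2 W}$ ($K{\left(W \right)} = -3 + \frac{1}{W + W} = -3 + \frac{1}{2 W}$)
$M{\left(X,j \right)} = 5$ ($M{\left(X,j \right)} = 9 - 4 = 5$)
$L{\left(H \right)} = -15$ ($L{\left(H \right)} = \left(-3\right) 5 = -15$)
$L{\left(K{\left(-1 \right)} \right)} 66 - -67 = \left(-15\right) 66 - -67 = -990 + \left(-7 + 74\right) = -990 + 67 = -923$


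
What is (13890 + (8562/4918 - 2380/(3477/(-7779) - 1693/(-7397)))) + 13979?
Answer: 199471081113634/5143212433 ≈ 38783.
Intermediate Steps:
(13890 + (8562/4918 - 2380/(3477/(-7779) - 1693/(-7397)))) + 13979 = (13890 + (8562*(1/4918) - 2380/(3477*(-1/7779) - 1693*(-1/7397)))) + 13979 = (13890 + (4281/2459 - 2380/(-1159/2593 + 1693/7397))) + 13979 = (13890 + (4281/2459 - 2380/(-4183174/19180421))) + 13979 = (13890 + (4281/2459 - 2380*(-19180421/4183174))) + 13979 = (13890 + (4281/2459 + 22824700990/2091587)) + 13979 = (13890 + 56134893818357/5143212433) + 13979 = 127574114512727/5143212433 + 13979 = 199471081113634/5143212433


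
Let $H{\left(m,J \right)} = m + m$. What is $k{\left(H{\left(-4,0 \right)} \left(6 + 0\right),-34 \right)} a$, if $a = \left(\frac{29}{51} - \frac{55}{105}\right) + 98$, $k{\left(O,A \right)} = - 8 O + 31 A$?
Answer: $- \frac{23451340}{357} \approx -65690.0$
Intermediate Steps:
$H{\left(m,J \right)} = 2 m$
$a = \frac{35002}{357}$ ($a = \left(29 \cdot \frac{1}{51} - \frac{11}{21}\right) + 98 = \left(\frac{29}{51} - \frac{11}{21}\right) + 98 = \frac{16}{357} + 98 = \frac{35002}{357} \approx 98.045$)
$k{\left(H{\left(-4,0 \right)} \left(6 + 0\right),-34 \right)} a = \left(- 8 \cdot 2 \left(-4\right) \left(6 + 0\right) + 31 \left(-34\right)\right) \frac{35002}{357} = \left(- 8 \left(\left(-8\right) 6\right) - 1054\right) \frac{35002}{357} = \left(\left(-8\right) \left(-48\right) - 1054\right) \frac{35002}{357} = \left(384 - 1054\right) \frac{35002}{357} = \left(-670\right) \frac{35002}{357} = - \frac{23451340}{357}$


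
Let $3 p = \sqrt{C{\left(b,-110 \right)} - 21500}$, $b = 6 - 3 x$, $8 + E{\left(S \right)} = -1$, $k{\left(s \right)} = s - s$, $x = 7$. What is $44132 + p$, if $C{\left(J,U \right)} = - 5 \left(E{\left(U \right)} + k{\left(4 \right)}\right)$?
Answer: $44132 + \frac{i \sqrt{21455}}{3} \approx 44132.0 + 48.825 i$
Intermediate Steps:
$k{\left(s \right)} = 0$
$E{\left(S \right)} = -9$ ($E{\left(S \right)} = -8 - 1 = -9$)
$b = -15$ ($b = 6 - 21 = -15$)
$C{\left(J,U \right)} = 45$ ($C{\left(J,U \right)} = - 5 \left(-9 + 0\right) = \left(-5\right) \left(-9\right) = 45$)
$p = \frac{i \sqrt{21455}}{3}$ ($p = \frac{\sqrt{45 - 21500}}{3} = \frac{\sqrt{-21455}}{3} = \frac{i \sqrt{21455}}{3} \approx 48.825 i$)
$44132 + p = 44132 + \frac{i \sqrt{21455}}{3}$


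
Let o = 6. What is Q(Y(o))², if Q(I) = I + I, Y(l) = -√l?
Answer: 24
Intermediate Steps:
Q(I) = 2*I
Q(Y(o))² = (2*(-√6))² = (-2*√6)² = 24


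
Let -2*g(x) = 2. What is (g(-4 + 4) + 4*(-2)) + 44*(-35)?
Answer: -1549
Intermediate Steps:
g(x) = -1 (g(x) = -1/2*2 = -1)
(g(-4 + 4) + 4*(-2)) + 44*(-35) = (-1 + 4*(-2)) + 44*(-35) = (-1 - 8) - 1540 = -9 - 1540 = -1549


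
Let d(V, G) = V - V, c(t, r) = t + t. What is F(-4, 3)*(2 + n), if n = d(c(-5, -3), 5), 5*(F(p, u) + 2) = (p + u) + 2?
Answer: -18/5 ≈ -3.6000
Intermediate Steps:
F(p, u) = -8/5 + p/5 + u/5 (F(p, u) = -2 + ((p + u) + 2)/5 = -2 + (2 + p + u)/5 = -2 + (⅖ + p/5 + u/5) = -8/5 + p/5 + u/5)
c(t, r) = 2*t
d(V, G) = 0
n = 0
F(-4, 3)*(2 + n) = (-8/5 + (⅕)*(-4) + (⅕)*3)*(2 + 0) = (-8/5 - ⅘ + ⅗)*2 = -9/5*2 = -18/5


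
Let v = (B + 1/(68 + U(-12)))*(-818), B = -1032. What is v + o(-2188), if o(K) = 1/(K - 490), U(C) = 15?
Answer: 187636185537/222274 ≈ 8.4417e+5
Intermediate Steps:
o(K) = 1/(-490 + K)
v = 70065790/83 (v = (-1032 + 1/(68 + 15))*(-818) = (-1032 + 1/83)*(-818) = -85655/83*(-818) = 70065790/83 ≈ 8.4417e+5)
v + o(-2188) = 70065790/83 + 1/(-490 - 2188) = 70065790/83 + 1/(-2678) = 70065790/83 - 1/2678 = 187636185537/222274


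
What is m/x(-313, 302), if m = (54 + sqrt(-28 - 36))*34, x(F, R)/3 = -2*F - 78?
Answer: 153/137 + 68*I/411 ≈ 1.1168 + 0.16545*I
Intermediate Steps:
x(F, R) = -234 - 6*F (x(F, R) = 3*(-2*F - 78) = 3*(-78 - 2*F) = -234 - 6*F)
m = 1836 + 272*I (m = (54 + sqrt(-64))*34 = (54 + 8*I)*34 = 1836 + 272*I ≈ 1836.0 + 272.0*I)
m/x(-313, 302) = (1836 + 272*I)/(-234 - 6*(-313)) = (1836 + 272*I)/(-234 + 1878) = (1836 + 272*I)/1644 = (1836 + 272*I)*(1/1644) = 153/137 + 68*I/411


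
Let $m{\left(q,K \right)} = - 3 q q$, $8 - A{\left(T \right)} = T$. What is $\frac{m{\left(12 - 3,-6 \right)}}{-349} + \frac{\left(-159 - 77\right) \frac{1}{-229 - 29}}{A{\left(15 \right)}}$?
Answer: $\frac{178247}{315147} \approx 0.5656$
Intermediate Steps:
$A{\left(T \right)} = 8 - T$
$m{\left(q,K \right)} = - 3 q^{2}$
$\frac{m{\left(12 - 3,-6 \right)}}{-349} + \frac{\left(-159 - 77\right) \frac{1}{-229 - 29}}{A{\left(15 \right)}} = \frac{\left(-3\right) \left(12 - 3\right)^{2}}{-349} + \frac{\left(-159 - 77\right) \frac{1}{-229 - 29}}{8 - 15} = - 3 \left(12 - 3\right)^{2} \left(- \frac{1}{349}\right) + \frac{\left(-236\right) \frac{1}{-258}}{8 - 15} = - 3 \cdot 9^{2} \left(- \frac{1}{349}\right) + \frac{\left(-236\right) \left(- \frac{1}{258}\right)}{-7} = \left(-3\right) 81 \left(- \frac{1}{349}\right) + \frac{118}{129} \left(- \frac{1}{7}\right) = \left(-243\right) \left(- \frac{1}{349}\right) - \frac{118}{903} = \frac{243}{349} - \frac{118}{903} = \frac{178247}{315147}$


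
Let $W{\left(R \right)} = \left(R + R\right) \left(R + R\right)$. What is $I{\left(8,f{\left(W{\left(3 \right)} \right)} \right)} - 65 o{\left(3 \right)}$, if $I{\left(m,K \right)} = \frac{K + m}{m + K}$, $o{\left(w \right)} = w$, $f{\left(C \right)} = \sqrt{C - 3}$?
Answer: $-194$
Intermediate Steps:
$W{\left(R \right)} = 4 R^{2}$ ($W{\left(R \right)} = 2 R 2 R = 4 R^{2}$)
$f{\left(C \right)} = \sqrt{-3 + C}$
$I{\left(m,K \right)} = 1$ ($I{\left(m,K \right)} = \frac{K + m}{K + m} = 1$)
$I{\left(8,f{\left(W{\left(3 \right)} \right)} \right)} - 65 o{\left(3 \right)} = 1 - 195 = -194$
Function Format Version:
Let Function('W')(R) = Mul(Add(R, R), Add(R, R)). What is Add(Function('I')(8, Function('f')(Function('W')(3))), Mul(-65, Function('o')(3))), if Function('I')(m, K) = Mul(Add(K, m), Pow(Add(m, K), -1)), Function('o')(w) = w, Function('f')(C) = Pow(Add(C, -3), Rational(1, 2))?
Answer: -194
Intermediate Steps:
Function('W')(R) = Mul(4, Pow(R, 2)) (Function('W')(R) = Mul(Mul(2, R), Mul(2, R)) = Mul(4, Pow(R, 2)))
Function('f')(C) = Pow(Add(-3, C), Rational(1, 2))
Function('I')(m, K) = 1 (Function('I')(m, K) = Mul(Add(K, m), Pow(Add(K, m), -1)) = 1)
Add(Function('I')(8, Function('f')(Function('W')(3))), Mul(-65, Function('o')(3))) = Add(1, Mul(-65, 3)) = Add(1, -195) = -194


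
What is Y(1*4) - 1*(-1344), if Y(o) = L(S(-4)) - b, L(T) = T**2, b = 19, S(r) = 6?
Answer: 1361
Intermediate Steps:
Y(o) = 17 (Y(o) = 6**2 - 1*19 = 36 - 19 = 17)
Y(1*4) - 1*(-1344) = 17 - 1*(-1344) = 17 + 1344 = 1361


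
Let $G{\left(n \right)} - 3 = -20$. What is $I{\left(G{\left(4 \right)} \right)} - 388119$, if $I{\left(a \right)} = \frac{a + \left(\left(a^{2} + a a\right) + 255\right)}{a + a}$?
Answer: $-388143$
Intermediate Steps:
$G{\left(n \right)} = -17$ ($G{\left(n \right)} = 3 - 20 = -17$)
$I{\left(a \right)} = \frac{255 + a + 2 a^{2}}{2 a}$ ($I{\left(a \right)} = \frac{a + \left(\left(a^{2} + a^{2}\right) + 255\right)}{2 a} = \left(a + \left(2 a^{2} + 255\right)\right) \frac{1}{2 a} = \left(a + \left(255 + 2 a^{2}\right)\right) \frac{1}{2 a} = \left(255 + a + 2 a^{2}\right) \frac{1}{2 a} = \frac{255 + a + 2 a^{2}}{2 a}$)
$I{\left(G{\left(4 \right)} \right)} - 388119 = \left(\frac{1}{2} - 17 + \frac{255}{2 \left(-17\right)}\right) - 388119 = \left(\frac{1}{2} - 17 + \frac{255}{2} \left(- \frac{1}{17}\right)\right) - 388119 = \left(\frac{1}{2} - 17 - \frac{15}{2}\right) - 388119 = -24 - 388119 = -388143$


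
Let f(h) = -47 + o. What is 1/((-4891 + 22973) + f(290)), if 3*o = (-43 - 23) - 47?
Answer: 3/53992 ≈ 5.5564e-5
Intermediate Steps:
o = -113/3 (o = ((-43 - 23) - 47)/3 = (-66 - 47)/3 = (⅓)*(-113) = -113/3 ≈ -37.667)
f(h) = -254/3 (f(h) = -47 - 113/3 = -254/3)
1/((-4891 + 22973) + f(290)) = 1/((-4891 + 22973) - 254/3) = 1/(18082 - 254/3) = 1/(53992/3) = 3/53992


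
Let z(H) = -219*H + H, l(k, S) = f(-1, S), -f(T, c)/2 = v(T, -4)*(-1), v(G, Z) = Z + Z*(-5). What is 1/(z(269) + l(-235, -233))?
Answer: -1/58610 ≈ -1.7062e-5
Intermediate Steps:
v(G, Z) = -4*Z (v(G, Z) = Z - 5*Z = -4*Z)
f(T, c) = 32 (f(T, c) = -2*(-4*(-4))*(-1) = -32*(-1) = -2*(-16) = 32)
l(k, S) = 32
z(H) = -218*H
1/(z(269) + l(-235, -233)) = 1/(-218*269 + 32) = 1/(-58642 + 32) = 1/(-58610) = -1/58610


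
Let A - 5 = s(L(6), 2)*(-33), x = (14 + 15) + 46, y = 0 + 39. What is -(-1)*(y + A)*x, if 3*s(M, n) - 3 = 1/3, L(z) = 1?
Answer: 550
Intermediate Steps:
y = 39
s(M, n) = 10/9 (s(M, n) = 1 + (⅓)/3 = 1 + (⅓)*(⅓) = 1 + ⅑ = 10/9)
x = 75 (x = 29 + 46 = 75)
A = -95/3 (A = 5 + (10/9)*(-33) = 5 - 110/3 = -95/3 ≈ -31.667)
-(-1)*(y + A)*x = -(-1)*(39 - 95/3)*75 = -(-1)*(22/3)*75 = -(-1)*550 = -1*(-550) = 550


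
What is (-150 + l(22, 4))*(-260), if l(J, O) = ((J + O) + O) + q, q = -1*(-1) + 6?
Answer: 29380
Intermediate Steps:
q = 7 (q = 1 + 6 = 7)
l(J, O) = 7 + J + 2*O (l(J, O) = ((J + O) + O) + 7 = (J + 2*O) + 7 = 7 + J + 2*O)
(-150 + l(22, 4))*(-260) = (-150 + (7 + 22 + 2*4))*(-260) = (-150 + (7 + 22 + 8))*(-260) = (-150 + 37)*(-260) = -113*(-260) = 29380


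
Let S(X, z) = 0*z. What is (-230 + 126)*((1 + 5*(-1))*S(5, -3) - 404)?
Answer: 42016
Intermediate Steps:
S(X, z) = 0
(-230 + 126)*((1 + 5*(-1))*S(5, -3) - 404) = (-230 + 126)*((1 + 5*(-1))*0 - 404) = -104*((1 - 5)*0 - 404) = -104*(-4*0 - 404) = -104*(0 - 404) = -104*(-404) = 42016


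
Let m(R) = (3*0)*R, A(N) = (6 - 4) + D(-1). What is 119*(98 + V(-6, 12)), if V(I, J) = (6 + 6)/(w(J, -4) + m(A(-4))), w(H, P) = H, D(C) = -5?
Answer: 11781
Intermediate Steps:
A(N) = -3 (A(N) = (6 - 4) - 5 = 2 - 5 = -3)
m(R) = 0 (m(R) = 0*R = 0)
V(I, J) = 12/J (V(I, J) = (6 + 6)/(J + 0) = 12/J)
119*(98 + V(-6, 12)) = 119*(98 + 12/12) = 119*(98 + 12*(1/12)) = 119*(98 + 1) = 119*99 = 11781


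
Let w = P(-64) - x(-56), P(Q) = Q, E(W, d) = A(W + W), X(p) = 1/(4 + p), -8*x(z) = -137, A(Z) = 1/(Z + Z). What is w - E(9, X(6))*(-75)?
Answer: -1897/24 ≈ -79.042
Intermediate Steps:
A(Z) = 1/(2*Z)
x(z) = 137/8 (x(z) = -⅛*(-137) = 137/8)
E(W, d) = 1/(4*W) (E(W, d) = 1/(2*(W + W)) = 1/(2*((2*W))) = (1/(2*W))/2 = 1/(4*W))
w = -649/8 (w = -64 - 1*137/8 = -64 - 137/8 = -649/8 ≈ -81.125)
w - E(9, X(6))*(-75) = -649/8 - (¼)/9*(-75) = -649/8 - (¼)*(⅑)*(-75) = -649/8 - (-75)/36 = -649/8 - 1*(-25/12) = -649/8 + 25/12 = -1897/24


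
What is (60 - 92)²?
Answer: 1024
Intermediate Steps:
(60 - 92)² = (-32)² = 1024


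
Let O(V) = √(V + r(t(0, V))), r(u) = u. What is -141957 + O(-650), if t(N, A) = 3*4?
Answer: -141957 + I*√638 ≈ -1.4196e+5 + 25.259*I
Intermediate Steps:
t(N, A) = 12
O(V) = √(12 + V) (O(V) = √(V + 12) = √(12 + V))
-141957 + O(-650) = -141957 + √(12 - 650) = -141957 + √(-638) = -141957 + I*√638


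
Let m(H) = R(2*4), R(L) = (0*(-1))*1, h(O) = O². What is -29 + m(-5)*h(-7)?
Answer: -29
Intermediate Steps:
R(L) = 0 (R(L) = 0*1 = 0)
m(H) = 0
-29 + m(-5)*h(-7) = -29 + 0*(-7)² = -29 + 0*49 = -29 + 0 = -29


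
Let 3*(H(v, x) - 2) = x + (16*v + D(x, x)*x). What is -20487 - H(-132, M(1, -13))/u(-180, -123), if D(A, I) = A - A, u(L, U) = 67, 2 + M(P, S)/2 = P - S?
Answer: -1371935/67 ≈ -20477.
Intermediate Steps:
M(P, S) = -4 - 2*S + 2*P (M(P, S) = -4 + 2*(P - S) = -4 + (-2*S + 2*P) = -4 - 2*S + 2*P)
D(A, I) = 0
H(v, x) = 2 + x/3 + 16*v/3 (H(v, x) = 2 + (x + (16*v + 0*x))/3 = 2 + (x + (16*v + 0))/3 = 2 + (x + 16*v)/3 = 2 + (x/3 + 16*v/3) = 2 + x/3 + 16*v/3)
-20487 - H(-132, M(1, -13))/u(-180, -123) = -20487 - (2 + (-4 - 2*(-13) + 2*1)/3 + (16/3)*(-132))/67 = -20487 - (2 + (-4 + 26 + 2)/3 - 704)/67 = -20487 - (2 + (⅓)*24 - 704)/67 = -20487 - (2 + 8 - 704)/67 = -20487 - (-694)/67 = -20487 - 1*(-694/67) = -20487 + 694/67 = -1371935/67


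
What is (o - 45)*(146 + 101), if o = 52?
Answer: 1729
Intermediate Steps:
(o - 45)*(146 + 101) = (52 - 45)*(146 + 101) = 7*247 = 1729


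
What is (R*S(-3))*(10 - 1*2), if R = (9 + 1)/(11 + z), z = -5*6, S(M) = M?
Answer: 240/19 ≈ 12.632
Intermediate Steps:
z = -30
R = -10/19 (R = (9 + 1)/(11 - 30) = 10/(-19) = 10*(-1/19) = -10/19 ≈ -0.52632)
(R*S(-3))*(10 - 1*2) = (-10/19*(-3))*(10 - 1*2) = 30*(10 - 2)/19 = (30/19)*8 = 240/19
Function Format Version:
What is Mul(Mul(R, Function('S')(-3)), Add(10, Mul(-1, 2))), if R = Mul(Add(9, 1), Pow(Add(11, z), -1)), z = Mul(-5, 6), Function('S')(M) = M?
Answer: Rational(240, 19) ≈ 12.632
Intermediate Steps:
z = -30
R = Rational(-10, 19) (R = Mul(Add(9, 1), Pow(Add(11, -30), -1)) = Mul(10, Pow(-19, -1)) = Mul(10, Rational(-1, 19)) = Rational(-10, 19) ≈ -0.52632)
Mul(Mul(R, Function('S')(-3)), Add(10, Mul(-1, 2))) = Mul(Mul(Rational(-10, 19), -3), Add(10, Mul(-1, 2))) = Mul(Rational(30, 19), Add(10, -2)) = Mul(Rational(30, 19), 8) = Rational(240, 19)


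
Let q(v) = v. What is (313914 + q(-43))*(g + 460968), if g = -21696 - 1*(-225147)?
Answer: 208541855949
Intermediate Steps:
g = 203451 (g = -21696 + 225147 = 203451)
(313914 + q(-43))*(g + 460968) = (313914 - 43)*(203451 + 460968) = 313871*664419 = 208541855949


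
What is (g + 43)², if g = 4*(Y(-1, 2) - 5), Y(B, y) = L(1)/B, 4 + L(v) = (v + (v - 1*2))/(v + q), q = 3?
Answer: 1521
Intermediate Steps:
L(v) = -4 + (-2 + 2*v)/(3 + v) (L(v) = -4 + (v + (v - 1*2))/(v + 3) = -4 + (v + (v - 2))/(3 + v) = -4 + (v + (-2 + v))/(3 + v) = -4 + (-2 + 2*v)/(3 + v))
Y(B, y) = -4/B (Y(B, y) = (2*(-7 - 1*1)/(3 + 1))/B = (2*(-7 - 1)/4)/B = (2*(¼)*(-8))/B = -4/B)
g = -4 (g = 4*(-4/(-1) - 5) = 4*(-4*(-1) - 5) = 4*(4 - 5) = 4*(-1) = -4)
(g + 43)² = (-4 + 43)² = 39² = 1521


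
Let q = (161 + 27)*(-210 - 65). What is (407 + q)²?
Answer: 2630971849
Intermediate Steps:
q = -51700 (q = 188*(-275) = -51700)
(407 + q)² = (407 - 51700)² = (-51293)² = 2630971849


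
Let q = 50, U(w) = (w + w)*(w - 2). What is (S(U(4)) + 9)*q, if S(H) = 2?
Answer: 550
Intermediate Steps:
U(w) = 2*w*(-2 + w) (U(w) = (2*w)*(-2 + w) = 2*w*(-2 + w))
(S(U(4)) + 9)*q = (2 + 9)*50 = 11*50 = 550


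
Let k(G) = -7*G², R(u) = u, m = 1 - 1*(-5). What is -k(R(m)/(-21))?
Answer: 4/7 ≈ 0.57143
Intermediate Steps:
m = 6 (m = 1 + 5 = 6)
-k(R(m)/(-21)) = -(-7)*(6/(-21))² = -(-7)*(6*(-1/21))² = -(-7)*(-2/7)² = -(-7)*4/49 = -1*(-4/7) = 4/7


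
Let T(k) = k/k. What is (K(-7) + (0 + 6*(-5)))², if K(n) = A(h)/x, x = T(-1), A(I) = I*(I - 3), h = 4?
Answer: 676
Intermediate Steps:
T(k) = 1
A(I) = I*(-3 + I)
x = 1
K(n) = 4 (K(n) = (4*(-3 + 4))/1 = (4*1)*1 = 4*1 = 4)
(K(-7) + (0 + 6*(-5)))² = (4 + (0 + 6*(-5)))² = (4 + (0 - 30))² = (4 - 30)² = (-26)² = 676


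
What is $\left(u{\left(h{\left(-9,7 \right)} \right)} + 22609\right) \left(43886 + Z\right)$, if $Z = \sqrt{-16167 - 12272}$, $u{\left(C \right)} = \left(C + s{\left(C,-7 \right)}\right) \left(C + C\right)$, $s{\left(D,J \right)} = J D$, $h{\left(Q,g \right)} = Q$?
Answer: $949561382 + 21637 i \sqrt{28439} \approx 9.4956 \cdot 10^{8} + 3.6488 \cdot 10^{6} i$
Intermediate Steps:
$s{\left(D,J \right)} = D J$
$u{\left(C \right)} = - 12 C^{2}$ ($u{\left(C \right)} = \left(C + C \left(-7\right)\right) \left(C + C\right) = \left(C - 7 C\right) 2 C = - 6 C 2 C = - 12 C^{2}$)
$Z = i \sqrt{28439}$ ($Z = \sqrt{-28439} = i \sqrt{28439} \approx 168.64 i$)
$\left(u{\left(h{\left(-9,7 \right)} \right)} + 22609\right) \left(43886 + Z\right) = \left(- 12 \left(-9\right)^{2} + 22609\right) \left(43886 + i \sqrt{28439}\right) = \left(\left(-12\right) 81 + 22609\right) \left(43886 + i \sqrt{28439}\right) = \left(-972 + 22609\right) \left(43886 + i \sqrt{28439}\right) = 21637 \left(43886 + i \sqrt{28439}\right) = 949561382 + 21637 i \sqrt{28439}$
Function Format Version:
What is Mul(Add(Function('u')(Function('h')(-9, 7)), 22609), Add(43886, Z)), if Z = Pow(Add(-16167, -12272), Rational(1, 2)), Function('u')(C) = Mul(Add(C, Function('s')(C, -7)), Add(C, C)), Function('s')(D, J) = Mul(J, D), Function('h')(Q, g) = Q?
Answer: Add(949561382, Mul(21637, I, Pow(28439, Rational(1, 2)))) ≈ Add(9.4956e+8, Mul(3.6488e+6, I))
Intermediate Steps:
Function('s')(D, J) = Mul(D, J)
Function('u')(C) = Mul(-12, Pow(C, 2)) (Function('u')(C) = Mul(Add(C, Mul(C, -7)), Add(C, C)) = Mul(Add(C, Mul(-7, C)), Mul(2, C)) = Mul(Mul(-6, C), Mul(2, C)) = Mul(-12, Pow(C, 2)))
Z = Mul(I, Pow(28439, Rational(1, 2))) (Z = Pow(-28439, Rational(1, 2)) = Mul(I, Pow(28439, Rational(1, 2))) ≈ Mul(168.64, I))
Mul(Add(Function('u')(Function('h')(-9, 7)), 22609), Add(43886, Z)) = Mul(Add(Mul(-12, Pow(-9, 2)), 22609), Add(43886, Mul(I, Pow(28439, Rational(1, 2))))) = Mul(Add(Mul(-12, 81), 22609), Add(43886, Mul(I, Pow(28439, Rational(1, 2))))) = Mul(Add(-972, 22609), Add(43886, Mul(I, Pow(28439, Rational(1, 2))))) = Mul(21637, Add(43886, Mul(I, Pow(28439, Rational(1, 2))))) = Add(949561382, Mul(21637, I, Pow(28439, Rational(1, 2))))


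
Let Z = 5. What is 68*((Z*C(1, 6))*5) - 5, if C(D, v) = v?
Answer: 10195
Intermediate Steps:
68*((Z*C(1, 6))*5) - 5 = 68*((5*6)*5) - 5 = 68*(30*5) - 5 = 68*150 - 5 = 10200 - 5 = 10195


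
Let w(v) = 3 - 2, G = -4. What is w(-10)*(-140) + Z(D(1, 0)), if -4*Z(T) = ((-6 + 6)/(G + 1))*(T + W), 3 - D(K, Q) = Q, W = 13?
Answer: -140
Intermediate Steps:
D(K, Q) = 3 - Q
w(v) = 1
Z(T) = 0 (Z(T) = -(-6 + 6)/(-4 + 1)*(T + 13)/4 = -0/(-3)*(13 + T)/4 = -0*(-1/3)*(13 + T)/4 = -0*(13 + T) = -1/4*0 = 0)
w(-10)*(-140) + Z(D(1, 0)) = 1*(-140) + 0 = -140 + 0 = -140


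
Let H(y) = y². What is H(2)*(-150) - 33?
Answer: -633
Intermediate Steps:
H(2)*(-150) - 33 = 2²*(-150) - 33 = 4*(-150) - 33 = -600 - 33 = -633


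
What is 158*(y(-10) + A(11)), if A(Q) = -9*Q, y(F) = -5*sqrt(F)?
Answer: -15642 - 790*I*sqrt(10) ≈ -15642.0 - 2498.2*I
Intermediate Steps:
158*(y(-10) + A(11)) = 158*(-5*I*sqrt(10) - 9*11) = 158*(-5*I*sqrt(10) - 99) = 158*(-99 - 5*I*sqrt(10)) = -15642 - 790*I*sqrt(10)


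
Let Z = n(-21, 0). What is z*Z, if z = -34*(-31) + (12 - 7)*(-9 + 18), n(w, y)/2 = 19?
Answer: 41762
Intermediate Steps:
n(w, y) = 38 (n(w, y) = 2*19 = 38)
z = 1099 (z = 1054 + 5*9 = 1054 + 45 = 1099)
Z = 38
z*Z = 1099*38 = 41762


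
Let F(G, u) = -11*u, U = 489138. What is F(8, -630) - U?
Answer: -482208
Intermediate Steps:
F(8, -630) - U = -11*(-630) - 1*489138 = 6930 - 489138 = -482208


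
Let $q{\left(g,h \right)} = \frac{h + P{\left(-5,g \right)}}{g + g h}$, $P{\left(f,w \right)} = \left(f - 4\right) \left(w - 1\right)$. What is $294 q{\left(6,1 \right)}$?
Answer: $-1078$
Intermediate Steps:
$P{\left(f,w \right)} = \left(-1 + w\right) \left(-4 + f\right)$ ($P{\left(f,w \right)} = \left(-4 + f\right) \left(-1 + w\right) = \left(-1 + w\right) \left(-4 + f\right)$)
$q{\left(g,h \right)} = \frac{9 + h - 9 g}{g + g h}$ ($q{\left(g,h \right)} = \frac{h - \left(-9 + 9 g\right)}{g + g h} = \frac{9 + h - 9 g}{g + g h}$)
$294 q{\left(6,1 \right)} = 294 \frac{9 + 1 - 54}{6 \left(1 + 1\right)} = 294 \frac{9 + 1 - 54}{6 \cdot 2} = 294 \cdot \frac{1}{6} \cdot \frac{1}{2} \left(-44\right) = 294 \left(- \frac{11}{3}\right) = -1078$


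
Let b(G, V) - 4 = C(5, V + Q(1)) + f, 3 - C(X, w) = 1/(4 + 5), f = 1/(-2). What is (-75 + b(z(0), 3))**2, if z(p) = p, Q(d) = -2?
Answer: 1525225/324 ≈ 4707.5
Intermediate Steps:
f = -1/2 ≈ -0.50000
C(X, w) = 26/9 (C(X, w) = 3 - 1/(4 + 5) = 3 - 1/9 = 26/9)
b(G, V) = 115/18 (b(G, V) = 4 + (26/9 - 1/2) = 4 + 43/18 = 115/18)
(-75 + b(z(0), 3))**2 = (-75 + 115/18)**2 = (-1235/18)**2 = 1525225/324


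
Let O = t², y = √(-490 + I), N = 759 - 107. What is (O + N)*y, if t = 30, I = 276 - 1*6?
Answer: 3104*I*√55 ≈ 23020.0*I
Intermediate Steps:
N = 652
I = 270 (I = 276 - 6 = 270)
y = 2*I*√55 (y = √(-490 + 270) = √(-220) = 2*I*√55 ≈ 14.832*I)
O = 900 (O = 30² = 900)
(O + N)*y = (900 + 652)*(2*I*√55) = 1552*(2*I*√55) = 3104*I*√55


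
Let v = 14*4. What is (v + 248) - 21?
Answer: 283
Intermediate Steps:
v = 56
(v + 248) - 21 = (56 + 248) - 21 = 304 - 21 = 283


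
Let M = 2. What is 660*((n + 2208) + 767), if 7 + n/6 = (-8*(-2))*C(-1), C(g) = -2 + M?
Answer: 1935780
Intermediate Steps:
C(g) = 0 (C(g) = -2 + 2 = 0)
n = -42 (n = -42 + 6*(-8*(-2)*0) = -42 + 6*(16*0) = -42 + 6*0 = -42 + 0 = -42)
660*((n + 2208) + 767) = 660*((-42 + 2208) + 767) = 660*(2166 + 767) = 660*2933 = 1935780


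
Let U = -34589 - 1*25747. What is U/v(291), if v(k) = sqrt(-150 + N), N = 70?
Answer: 15084*I*sqrt(5)/5 ≈ 6745.8*I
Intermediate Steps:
v(k) = 4*I*sqrt(5) (v(k) = sqrt(-150 + 70) = sqrt(-80) = 4*I*sqrt(5))
U = -60336 (U = -34589 - 25747 = -60336)
U/v(291) = -60336*(-I*sqrt(5)/20) = -(-15084)*I*sqrt(5)/5 = 15084*I*sqrt(5)/5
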